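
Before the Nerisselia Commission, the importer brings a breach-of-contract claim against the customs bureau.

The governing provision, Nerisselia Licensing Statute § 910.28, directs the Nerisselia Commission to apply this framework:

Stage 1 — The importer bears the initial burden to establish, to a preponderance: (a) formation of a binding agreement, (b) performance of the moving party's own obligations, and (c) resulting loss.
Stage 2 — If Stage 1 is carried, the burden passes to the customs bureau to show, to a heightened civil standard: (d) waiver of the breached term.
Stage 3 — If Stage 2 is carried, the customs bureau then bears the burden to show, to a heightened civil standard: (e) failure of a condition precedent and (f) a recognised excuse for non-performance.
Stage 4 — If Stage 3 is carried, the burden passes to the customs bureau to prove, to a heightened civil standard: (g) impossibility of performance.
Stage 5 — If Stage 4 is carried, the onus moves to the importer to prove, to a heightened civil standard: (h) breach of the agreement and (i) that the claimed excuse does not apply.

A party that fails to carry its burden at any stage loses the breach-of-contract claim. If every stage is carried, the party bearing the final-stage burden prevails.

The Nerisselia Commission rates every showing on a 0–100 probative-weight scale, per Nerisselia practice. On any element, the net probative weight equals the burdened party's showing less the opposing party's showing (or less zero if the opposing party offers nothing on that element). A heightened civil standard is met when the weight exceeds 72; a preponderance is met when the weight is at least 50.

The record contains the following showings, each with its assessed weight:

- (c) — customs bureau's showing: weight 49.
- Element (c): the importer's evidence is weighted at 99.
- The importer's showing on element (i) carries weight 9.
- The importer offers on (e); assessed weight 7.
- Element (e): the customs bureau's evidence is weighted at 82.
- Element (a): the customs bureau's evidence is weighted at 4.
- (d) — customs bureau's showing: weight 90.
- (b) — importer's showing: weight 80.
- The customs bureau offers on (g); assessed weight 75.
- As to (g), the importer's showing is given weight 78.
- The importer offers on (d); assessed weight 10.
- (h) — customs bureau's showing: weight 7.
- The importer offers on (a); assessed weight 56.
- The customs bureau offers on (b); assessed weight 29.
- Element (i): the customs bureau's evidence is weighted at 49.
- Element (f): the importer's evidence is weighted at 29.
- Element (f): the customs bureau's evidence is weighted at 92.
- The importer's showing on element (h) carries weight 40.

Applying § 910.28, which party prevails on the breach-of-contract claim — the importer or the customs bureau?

importer

Stage 1 (importer, a preponderance, weight is at least 50): (a) net 56−4=52 ≥ 50 — meets; (b) net 80−29=51 ≥ 50 — meets; (c) net 99−49=50 ≥ 50 — meets.
  Stage 1 is satisfied; the onus moves to the customs bureau.
Stage 2 (customs bureau, a heightened civil standard, weight exceeds 72): (d) net 90−10=80 > 72 — meets.
  Stage 2 is satisfied; the customs bureau continues to bear the burden.
Stage 3 (customs bureau, a heightened civil standard, weight exceeds 72): (e) net 82−7=75 > 72 — meets; (f) net 92−29=63 ≤ 72 — fails.
  The customs bureau does not carry Stage 3.
So the importer prevails.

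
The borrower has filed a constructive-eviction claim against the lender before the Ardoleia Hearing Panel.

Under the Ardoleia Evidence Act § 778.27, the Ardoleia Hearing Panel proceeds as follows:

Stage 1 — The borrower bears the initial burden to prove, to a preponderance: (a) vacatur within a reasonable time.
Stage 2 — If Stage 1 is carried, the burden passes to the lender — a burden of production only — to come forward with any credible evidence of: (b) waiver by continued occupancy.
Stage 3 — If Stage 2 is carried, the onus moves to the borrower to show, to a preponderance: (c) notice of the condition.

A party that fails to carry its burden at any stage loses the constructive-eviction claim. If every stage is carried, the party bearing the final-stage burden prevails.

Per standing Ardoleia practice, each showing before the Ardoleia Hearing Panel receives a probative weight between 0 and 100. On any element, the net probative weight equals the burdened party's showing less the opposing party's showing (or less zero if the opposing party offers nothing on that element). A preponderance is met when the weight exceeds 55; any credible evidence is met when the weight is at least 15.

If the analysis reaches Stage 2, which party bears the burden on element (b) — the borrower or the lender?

lender

Stage 2's rule assigns the burden to the lender (to any credible evidence).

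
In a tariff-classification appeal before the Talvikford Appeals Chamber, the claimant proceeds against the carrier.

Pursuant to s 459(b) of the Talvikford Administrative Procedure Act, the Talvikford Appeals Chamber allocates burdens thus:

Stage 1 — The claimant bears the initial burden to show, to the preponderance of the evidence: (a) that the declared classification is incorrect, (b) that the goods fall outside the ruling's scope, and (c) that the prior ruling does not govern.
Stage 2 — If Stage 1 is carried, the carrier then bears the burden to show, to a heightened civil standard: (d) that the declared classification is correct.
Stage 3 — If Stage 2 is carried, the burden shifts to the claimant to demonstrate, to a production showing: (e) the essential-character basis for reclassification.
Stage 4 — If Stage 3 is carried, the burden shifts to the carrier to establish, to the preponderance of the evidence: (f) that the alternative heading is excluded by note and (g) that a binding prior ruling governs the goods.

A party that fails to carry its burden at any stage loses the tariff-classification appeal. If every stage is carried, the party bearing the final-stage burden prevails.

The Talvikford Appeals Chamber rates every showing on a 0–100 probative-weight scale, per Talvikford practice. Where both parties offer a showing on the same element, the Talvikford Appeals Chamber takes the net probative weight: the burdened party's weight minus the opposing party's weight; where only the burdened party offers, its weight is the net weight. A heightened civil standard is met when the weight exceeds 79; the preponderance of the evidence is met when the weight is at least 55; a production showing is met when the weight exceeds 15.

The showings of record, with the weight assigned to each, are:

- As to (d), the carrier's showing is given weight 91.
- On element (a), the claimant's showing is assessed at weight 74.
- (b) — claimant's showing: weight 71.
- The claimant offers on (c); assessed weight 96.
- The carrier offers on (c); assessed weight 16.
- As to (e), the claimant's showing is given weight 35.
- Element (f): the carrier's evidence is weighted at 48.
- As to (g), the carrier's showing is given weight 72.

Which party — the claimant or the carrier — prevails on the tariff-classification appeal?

claimant

Stage 1 — burden on claimant; standard: the preponderance of the evidence (weight is at least 55).
    (a): 74 ≥ 55 [met]
    (b): 71 ≥ 55 [met]
    (c): 96 − 16 = 80 ≥ 55 [met]
  Stage 1 carried; the burden shifts to the carrier.
Stage 2 — burden on carrier; standard: a heightened civil standard (weight exceeds 79).
    (d): 91 > 79 [met]
  All elements met. The burden passes to the claimant.
Stage 3 — burden on claimant; standard: a production showing (weight exceeds 15).
    (e): 35 > 15 [met]
  The claimant carries Stage 3; the carrier now bears the burden.
Stage 4 — burden on carrier; standard: the preponderance of the evidence (weight is at least 55).
    (f): 48 < 55 [not met]
    (g): 72 ≥ 55 [met]
  Not every element is met, so the carrier fails to carry Stage 4.
The analysis ends at Stage 4; the claimant prevails.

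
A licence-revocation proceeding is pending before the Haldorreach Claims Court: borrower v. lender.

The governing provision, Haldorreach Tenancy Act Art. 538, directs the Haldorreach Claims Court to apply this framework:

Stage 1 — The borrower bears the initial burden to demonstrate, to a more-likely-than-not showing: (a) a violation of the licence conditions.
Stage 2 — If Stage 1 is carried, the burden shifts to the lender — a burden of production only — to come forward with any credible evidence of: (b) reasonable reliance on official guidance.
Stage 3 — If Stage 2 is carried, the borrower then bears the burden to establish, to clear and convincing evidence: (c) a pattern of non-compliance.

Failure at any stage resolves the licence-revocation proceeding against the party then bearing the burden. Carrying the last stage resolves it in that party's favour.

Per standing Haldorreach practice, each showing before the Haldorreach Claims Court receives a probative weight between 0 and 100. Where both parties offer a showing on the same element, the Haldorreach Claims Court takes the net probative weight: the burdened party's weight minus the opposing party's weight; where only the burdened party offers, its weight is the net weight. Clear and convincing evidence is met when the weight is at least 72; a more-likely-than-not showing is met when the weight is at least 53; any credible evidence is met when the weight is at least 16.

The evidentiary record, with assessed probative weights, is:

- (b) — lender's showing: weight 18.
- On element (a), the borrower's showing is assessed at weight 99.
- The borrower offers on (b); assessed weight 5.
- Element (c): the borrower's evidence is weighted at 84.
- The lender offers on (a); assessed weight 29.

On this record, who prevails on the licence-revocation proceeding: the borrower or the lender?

borrower

Stage 1 — burden on borrower; standard: a more-likely-than-not showing (weight is at least 53).
    (a): 99 − 29 = 70 ≥ 53 [met]
  Stage 1 is satisfied; the onus moves to the lender.
Stage 2 — burden on lender; standard: any credible evidence (weight is at least 16).
    (b): 18 − 5 = 13 < 16 [not met]
  Stage 2 not carried; the lender fails its burden.
The borrower prevails.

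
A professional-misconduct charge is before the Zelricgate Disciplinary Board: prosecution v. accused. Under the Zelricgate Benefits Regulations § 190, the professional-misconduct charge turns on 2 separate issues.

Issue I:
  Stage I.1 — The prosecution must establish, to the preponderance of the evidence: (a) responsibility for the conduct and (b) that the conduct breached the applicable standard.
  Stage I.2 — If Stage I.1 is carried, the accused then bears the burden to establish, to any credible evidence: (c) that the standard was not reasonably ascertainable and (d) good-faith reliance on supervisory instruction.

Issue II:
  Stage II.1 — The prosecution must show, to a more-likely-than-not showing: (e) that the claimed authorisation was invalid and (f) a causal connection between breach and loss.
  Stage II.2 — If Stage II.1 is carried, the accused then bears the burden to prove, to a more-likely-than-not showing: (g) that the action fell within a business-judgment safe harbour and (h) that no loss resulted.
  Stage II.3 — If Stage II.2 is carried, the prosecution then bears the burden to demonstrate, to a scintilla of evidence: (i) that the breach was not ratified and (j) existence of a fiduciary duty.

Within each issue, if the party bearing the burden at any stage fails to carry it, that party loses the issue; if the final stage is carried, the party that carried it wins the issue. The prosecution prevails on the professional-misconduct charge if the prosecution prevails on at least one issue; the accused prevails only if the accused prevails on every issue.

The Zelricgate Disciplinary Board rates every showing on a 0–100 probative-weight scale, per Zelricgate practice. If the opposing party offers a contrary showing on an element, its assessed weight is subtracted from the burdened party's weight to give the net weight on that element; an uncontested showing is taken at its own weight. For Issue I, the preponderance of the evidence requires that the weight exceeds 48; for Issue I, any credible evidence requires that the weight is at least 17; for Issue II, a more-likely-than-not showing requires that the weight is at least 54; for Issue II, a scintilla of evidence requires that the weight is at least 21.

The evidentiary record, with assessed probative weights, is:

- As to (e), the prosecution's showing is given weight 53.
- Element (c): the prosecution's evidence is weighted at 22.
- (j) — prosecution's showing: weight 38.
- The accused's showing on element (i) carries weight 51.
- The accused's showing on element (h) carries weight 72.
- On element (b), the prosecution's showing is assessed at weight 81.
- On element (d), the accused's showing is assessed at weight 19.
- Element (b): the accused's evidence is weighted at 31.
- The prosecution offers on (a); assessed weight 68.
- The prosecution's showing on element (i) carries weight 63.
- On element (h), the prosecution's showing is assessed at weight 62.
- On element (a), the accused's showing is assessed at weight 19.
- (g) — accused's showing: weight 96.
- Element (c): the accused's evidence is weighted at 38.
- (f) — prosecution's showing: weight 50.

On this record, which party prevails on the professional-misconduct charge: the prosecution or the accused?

— Issue I —
Stage I.1 (prosecution, the preponderance of the evidence, weight exceeds 48): (a) net 68−19=49 > 48 — meets; (b) net 81−31=50 > 48 — meets.
  Stage I.1 is satisfied; the onus moves to the accused.
Stage I.2 (accused, any credible evidence, weight is at least 17): (c) net 38−22=16 < 17 — fails; (d) 19 ≥ 17 — meets.
  The accused does not carry Stage I.2.
The analysis ends at Stage I.2; the prosecution prevails on this issue.
— Issue II —
Stage II.1 (prosecution, a more-likely-than-not showing, weight is at least 54): (e) 53 < 54 — fails; (f) 50 < 54 — fails.
  Not every element is met, so the prosecution fails to carry Stage II.1.
So the accused prevails on this issue.
Per-issue: Issue I → prosecution; Issue II → accused. The prosecution must prevail on at least one issue; overall, the prosecution prevails.

prosecution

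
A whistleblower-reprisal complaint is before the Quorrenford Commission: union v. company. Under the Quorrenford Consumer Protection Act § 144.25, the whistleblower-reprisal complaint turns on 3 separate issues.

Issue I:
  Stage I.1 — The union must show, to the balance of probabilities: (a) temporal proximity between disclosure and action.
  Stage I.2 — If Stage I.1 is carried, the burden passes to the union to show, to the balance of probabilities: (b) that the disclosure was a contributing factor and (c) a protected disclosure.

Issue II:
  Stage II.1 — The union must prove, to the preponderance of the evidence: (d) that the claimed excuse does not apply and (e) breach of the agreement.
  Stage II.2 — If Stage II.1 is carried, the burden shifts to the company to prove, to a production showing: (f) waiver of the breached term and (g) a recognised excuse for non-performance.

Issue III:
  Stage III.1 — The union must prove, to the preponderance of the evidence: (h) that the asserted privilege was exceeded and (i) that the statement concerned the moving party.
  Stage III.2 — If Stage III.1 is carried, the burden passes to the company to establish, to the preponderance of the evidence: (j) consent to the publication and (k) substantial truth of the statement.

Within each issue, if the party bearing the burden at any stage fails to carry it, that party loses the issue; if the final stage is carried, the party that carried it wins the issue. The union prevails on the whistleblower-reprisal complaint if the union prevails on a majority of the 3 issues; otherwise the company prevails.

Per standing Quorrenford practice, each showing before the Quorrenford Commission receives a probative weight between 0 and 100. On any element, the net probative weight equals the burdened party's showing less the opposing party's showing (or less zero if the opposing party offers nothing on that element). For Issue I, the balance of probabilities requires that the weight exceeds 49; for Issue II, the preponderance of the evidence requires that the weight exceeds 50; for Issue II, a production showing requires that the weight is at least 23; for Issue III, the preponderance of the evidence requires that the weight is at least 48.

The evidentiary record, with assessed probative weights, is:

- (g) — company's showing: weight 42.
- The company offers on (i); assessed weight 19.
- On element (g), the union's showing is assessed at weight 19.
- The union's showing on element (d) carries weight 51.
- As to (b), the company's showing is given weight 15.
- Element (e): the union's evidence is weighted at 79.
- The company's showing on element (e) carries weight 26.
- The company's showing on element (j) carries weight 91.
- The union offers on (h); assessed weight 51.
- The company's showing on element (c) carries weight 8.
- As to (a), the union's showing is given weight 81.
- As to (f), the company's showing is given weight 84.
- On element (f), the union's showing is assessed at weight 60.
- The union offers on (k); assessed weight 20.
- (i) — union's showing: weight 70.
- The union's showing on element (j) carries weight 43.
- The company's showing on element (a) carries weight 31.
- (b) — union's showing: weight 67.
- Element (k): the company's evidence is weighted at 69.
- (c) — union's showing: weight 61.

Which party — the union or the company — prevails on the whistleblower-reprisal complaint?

company

— Issue I —
Stage I.1 — burden on union; standard: the balance of probabilities (weight exceeds 49).
    (a): 81 − 31 = 50 > 49 [met]
  All elements met. The union retains the burden for Stage I.2.
Stage I.2 — burden on union; standard: the balance of probabilities (weight exceeds 49).
    (b): 67 − 15 = 52 > 49 [met]
    (c): 61 − 8 = 53 > 49 [met]
  All elements met at the final stage.
All stages carried — the union prevails on this issue.
— Issue II —
At Stage II.1 the union must meet the preponderance of the evidence (weight exceeds 50): on (d) the weight is 51, which does exceed 50, so (d) meets the standard; on (e) the weight is 79 less the opposing 26 gives net 53, > 50, so (e) meets the standard.
  The union carries Stage II.1; the company now bears the burden.
At Stage II.2 the company must meet a production showing (weight is at least 23): on (f) the weight is 84 less the opposing 60 gives net 24, which does reach 23, so (f) meets the standard; on (g) the weight is 42 less the opposing 19 gives net 23, which does reach 23, so (g) meets the standard.
  All elements met at the final stage.
Every stage carried; the company prevails on this issue.
— Issue III —
Stage III.1 (union, the preponderance of the evidence, weight is at least 48): (h) 51 ≥ 48 — meets; (i) net 70−19=51 ≥ 48 — meets.
  Stage III.1 is satisfied; the onus moves to the company.
Stage III.2 (company, the preponderance of the evidence, weight is at least 48): (j) net 91−43=48 ≥ 48 — meets; (k) net 69−20=49 ≥ 48 — meets.
  The company carries the last stage.
All stages carried — the company prevails on this issue.
Per-issue: Issue I → union; Issue II → company; Issue III → company. The union must prevail on a majority of issues; overall, the company prevails.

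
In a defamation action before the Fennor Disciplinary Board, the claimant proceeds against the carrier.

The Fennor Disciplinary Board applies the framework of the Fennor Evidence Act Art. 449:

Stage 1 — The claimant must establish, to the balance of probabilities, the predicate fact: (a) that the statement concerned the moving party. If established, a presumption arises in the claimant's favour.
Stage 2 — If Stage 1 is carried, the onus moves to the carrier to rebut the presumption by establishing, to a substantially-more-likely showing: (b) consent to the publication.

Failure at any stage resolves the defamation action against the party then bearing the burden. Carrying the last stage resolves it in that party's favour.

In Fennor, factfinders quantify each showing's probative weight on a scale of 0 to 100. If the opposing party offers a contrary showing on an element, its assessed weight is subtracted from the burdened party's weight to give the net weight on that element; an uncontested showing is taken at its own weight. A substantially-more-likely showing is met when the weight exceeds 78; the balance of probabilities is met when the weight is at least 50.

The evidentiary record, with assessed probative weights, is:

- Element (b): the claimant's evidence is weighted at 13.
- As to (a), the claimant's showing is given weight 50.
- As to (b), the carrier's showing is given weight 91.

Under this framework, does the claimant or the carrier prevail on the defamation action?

claimant

At Stage 1 the claimant must meet the balance of probabilities (weight is at least 50): on (a) the weight is 50, ≥ 50, so (a) meets the standard.
  All elements met. The burden passes to the carrier.
At Stage 2 the carrier must meet a substantially-more-likely showing (weight exceeds 78): on (b) the weight is 91 less the opposing 13 gives net 78, ≤ 78, so (b) does not meet the standard.
  The carrier does not carry Stage 2.
The analysis ends at Stage 2; the claimant prevails.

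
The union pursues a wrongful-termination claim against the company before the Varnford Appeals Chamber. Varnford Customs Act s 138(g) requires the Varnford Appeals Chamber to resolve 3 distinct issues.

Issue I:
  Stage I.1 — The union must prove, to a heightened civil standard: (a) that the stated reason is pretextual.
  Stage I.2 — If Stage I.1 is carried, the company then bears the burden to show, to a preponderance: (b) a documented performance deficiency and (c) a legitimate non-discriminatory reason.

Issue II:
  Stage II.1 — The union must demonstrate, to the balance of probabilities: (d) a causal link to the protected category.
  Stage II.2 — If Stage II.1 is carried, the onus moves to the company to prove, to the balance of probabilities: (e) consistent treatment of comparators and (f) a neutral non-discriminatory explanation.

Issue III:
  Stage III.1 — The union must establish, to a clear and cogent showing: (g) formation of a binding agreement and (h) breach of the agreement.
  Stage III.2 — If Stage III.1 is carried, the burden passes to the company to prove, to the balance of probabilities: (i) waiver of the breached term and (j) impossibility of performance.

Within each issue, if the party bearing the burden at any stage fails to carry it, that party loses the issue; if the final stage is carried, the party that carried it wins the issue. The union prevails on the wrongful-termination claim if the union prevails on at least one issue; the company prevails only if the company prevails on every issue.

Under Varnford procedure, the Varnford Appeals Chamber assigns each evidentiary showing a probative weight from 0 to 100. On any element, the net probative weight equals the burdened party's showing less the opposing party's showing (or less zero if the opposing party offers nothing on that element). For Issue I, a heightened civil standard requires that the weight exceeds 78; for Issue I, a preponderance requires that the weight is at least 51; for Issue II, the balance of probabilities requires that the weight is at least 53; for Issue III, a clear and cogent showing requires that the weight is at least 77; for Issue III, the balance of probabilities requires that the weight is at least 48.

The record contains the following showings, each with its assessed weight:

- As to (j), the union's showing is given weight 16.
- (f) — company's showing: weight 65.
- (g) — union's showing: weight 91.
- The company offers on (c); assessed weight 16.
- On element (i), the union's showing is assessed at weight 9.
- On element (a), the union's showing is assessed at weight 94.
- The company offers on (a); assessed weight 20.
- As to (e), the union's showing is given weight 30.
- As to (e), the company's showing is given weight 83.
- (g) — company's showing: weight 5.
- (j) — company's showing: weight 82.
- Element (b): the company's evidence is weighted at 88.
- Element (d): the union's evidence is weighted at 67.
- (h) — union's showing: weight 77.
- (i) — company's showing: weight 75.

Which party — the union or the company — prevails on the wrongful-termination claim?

— Issue I —
Stage I.1 — burden on union; standard: a heightened civil standard (weight exceeds 78).
    (a): 94 − 20 = 74 ≤ 78 [not met]
  Not every element is met, so the union fails to carry Stage I.1.
So the company prevails on this issue.
— Issue II —
At Stage II.1 the union must meet the balance of probabilities (weight is at least 53): on (d) the weight is 67, ≥ 53, so (d) meets the standard.
  Stage II.1 is satisfied; the onus moves to the company.
At Stage II.2 the company must meet the balance of probabilities (weight is at least 53): on (e) the weight is 83 less the opposing 30 gives net 53, which does reach 53, so (e) meets the standard; on (f) the weight is 65, which does reach 53, so (f) meets the standard.
  All elements met at the final stage.
With every stage satisfied, the company prevails on this issue.
— Issue III —
At Stage III.1 the union must meet a clear and cogent showing (weight is at least 77): on (g) the weight is 91 less the opposing 5 gives net 86, which does reach 77, so (g) meets the standard; on (h) the weight is 77, which does reach 77, so (h) meets the standard.
  Stage III.1 carried; the burden shifts to the company.
At Stage III.2 the company must meet the balance of probabilities (weight is at least 48): on (i) the weight is 75 less the opposing 9 gives net 66, ≥ 48, so (i) meets the standard; on (j) the weight is 82 less the opposing 16 gives net 66, which does reach 48, so (j) meets the standard.
  All elements met at the final stage.
With every stage satisfied, the company prevails on this issue.
Per-issue: Issue I → company; Issue II → company; Issue III → company. The union must prevail on at least one issue; overall, the company prevails.

company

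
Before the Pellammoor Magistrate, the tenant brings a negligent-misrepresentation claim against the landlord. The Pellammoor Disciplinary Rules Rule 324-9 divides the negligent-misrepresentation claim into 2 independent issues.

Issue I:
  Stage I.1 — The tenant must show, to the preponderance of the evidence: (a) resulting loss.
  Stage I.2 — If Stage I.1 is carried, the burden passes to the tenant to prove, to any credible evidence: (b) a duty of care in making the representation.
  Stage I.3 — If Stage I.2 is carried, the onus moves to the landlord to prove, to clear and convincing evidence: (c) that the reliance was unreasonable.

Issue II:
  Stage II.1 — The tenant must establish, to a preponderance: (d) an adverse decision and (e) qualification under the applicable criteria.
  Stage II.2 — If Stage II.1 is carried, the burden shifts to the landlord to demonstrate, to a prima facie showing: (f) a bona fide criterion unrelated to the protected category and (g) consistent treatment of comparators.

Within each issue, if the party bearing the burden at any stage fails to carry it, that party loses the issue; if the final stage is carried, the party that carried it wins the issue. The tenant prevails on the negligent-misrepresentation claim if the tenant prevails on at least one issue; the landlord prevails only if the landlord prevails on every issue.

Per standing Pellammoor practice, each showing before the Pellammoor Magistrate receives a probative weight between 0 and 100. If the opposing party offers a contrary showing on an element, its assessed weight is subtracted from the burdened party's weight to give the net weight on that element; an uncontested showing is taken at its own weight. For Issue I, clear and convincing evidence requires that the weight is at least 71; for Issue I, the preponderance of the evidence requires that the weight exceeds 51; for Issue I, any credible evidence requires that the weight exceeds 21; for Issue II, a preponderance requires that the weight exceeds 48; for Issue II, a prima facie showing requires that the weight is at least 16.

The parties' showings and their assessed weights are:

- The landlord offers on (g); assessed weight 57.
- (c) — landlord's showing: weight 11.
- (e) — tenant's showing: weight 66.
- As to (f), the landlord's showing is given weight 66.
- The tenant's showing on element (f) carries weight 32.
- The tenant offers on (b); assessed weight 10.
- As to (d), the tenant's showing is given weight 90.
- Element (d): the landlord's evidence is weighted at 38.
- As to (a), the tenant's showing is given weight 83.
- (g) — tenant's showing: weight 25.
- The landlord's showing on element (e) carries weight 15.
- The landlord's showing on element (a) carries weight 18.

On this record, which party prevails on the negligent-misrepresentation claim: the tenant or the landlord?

landlord

— Issue I —
Stage I.1 (tenant, the preponderance of the evidence, weight exceeds 51): (a) net 83−18=65 > 51 — meets.
  All elements met. The tenant retains the burden for Stage I.2.
Stage I.2 (tenant, any credible evidence, weight exceeds 21): (b) 10 ≤ 21 — fails.
  Not every element is met, so the tenant fails to carry Stage I.2.
So the landlord prevails on this issue.
— Issue II —
Stage II.1 (tenant, a preponderance, weight exceeds 48): (d) net 90−38=52 > 48 — meets; (e) net 66−15=51 > 48 — meets.
  Stage II.1 carried; the burden shifts to the landlord.
Stage II.2 (landlord, a prima facie showing, weight is at least 16): (f) net 66−32=34 ≥ 16 — meets; (g) net 57−25=32 ≥ 16 — meets.
  Stage II.2 carried; the final stage is satisfied.
Every stage carried; the landlord prevails on this issue.
Per-issue: Issue I → landlord; Issue II → landlord. The tenant must prevail on at least one issue; overall, the landlord prevails.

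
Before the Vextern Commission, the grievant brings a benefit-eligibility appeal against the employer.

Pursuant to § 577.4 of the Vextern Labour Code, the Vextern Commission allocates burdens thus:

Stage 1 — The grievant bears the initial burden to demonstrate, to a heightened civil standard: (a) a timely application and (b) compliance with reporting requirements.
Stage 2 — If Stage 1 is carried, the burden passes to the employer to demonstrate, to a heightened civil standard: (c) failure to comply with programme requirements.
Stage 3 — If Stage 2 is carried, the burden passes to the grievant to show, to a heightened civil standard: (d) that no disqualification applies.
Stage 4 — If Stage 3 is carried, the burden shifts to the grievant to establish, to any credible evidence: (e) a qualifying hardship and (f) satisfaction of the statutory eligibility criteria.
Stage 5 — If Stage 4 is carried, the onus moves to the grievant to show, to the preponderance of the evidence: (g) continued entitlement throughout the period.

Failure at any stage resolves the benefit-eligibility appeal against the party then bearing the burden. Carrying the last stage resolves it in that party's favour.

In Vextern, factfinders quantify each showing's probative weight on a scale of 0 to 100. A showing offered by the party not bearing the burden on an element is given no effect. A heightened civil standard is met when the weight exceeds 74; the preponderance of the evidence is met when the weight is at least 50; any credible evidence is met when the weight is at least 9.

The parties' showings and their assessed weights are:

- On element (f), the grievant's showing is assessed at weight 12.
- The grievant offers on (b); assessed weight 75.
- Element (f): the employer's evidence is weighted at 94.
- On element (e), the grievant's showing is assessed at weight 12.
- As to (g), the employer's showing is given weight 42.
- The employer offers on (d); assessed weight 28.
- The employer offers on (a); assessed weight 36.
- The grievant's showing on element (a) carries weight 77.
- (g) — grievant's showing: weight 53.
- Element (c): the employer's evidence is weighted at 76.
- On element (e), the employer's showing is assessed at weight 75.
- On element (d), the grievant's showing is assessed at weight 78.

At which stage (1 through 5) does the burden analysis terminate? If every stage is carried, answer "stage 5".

stage 5

At Stage 1 the grievant must meet a heightened civil standard (weight exceeds 74): on (a) the weight is 77 (the employer's 36 is given no effect), which does exceed 74, so (a) meets the standard; on (b) the weight is 75, > 74, so (b) meets the standard.
  All elements met. The burden passes to the employer.
At Stage 2 the employer must meet a heightened civil standard (weight exceeds 74): on (c) the weight is 76, > 74, so (c) meets the standard.
  All elements met. The burden passes to the grievant.
At Stage 3 the grievant must meet a heightened civil standard (weight exceeds 74): on (d) the weight is 78 (the employer's 28 is given no effect), which does exceed 74, so (d) meets the standard.
  Stage 3 carried; the burden remains with the grievant.
At Stage 4 the grievant must meet any credible evidence (weight is at least 9): on (e) the weight is 12 (the employer's 75 is given no effect), which does reach 9, so (e) meets the standard; on (f) the weight is 12 (the employer's 94 is given no effect), which does reach 9, so (f) meets the standard.
  Stage 4 is satisfied; the grievant continues to bear the burden.
At Stage 5 the grievant must meet the preponderance of the evidence (weight is at least 50): on (g) the weight is 53 (the employer's 42 is given no effect), ≥ 50, so (g) meets the standard.
  All elements met at the final stage.
Every stage carried; the grievant prevails.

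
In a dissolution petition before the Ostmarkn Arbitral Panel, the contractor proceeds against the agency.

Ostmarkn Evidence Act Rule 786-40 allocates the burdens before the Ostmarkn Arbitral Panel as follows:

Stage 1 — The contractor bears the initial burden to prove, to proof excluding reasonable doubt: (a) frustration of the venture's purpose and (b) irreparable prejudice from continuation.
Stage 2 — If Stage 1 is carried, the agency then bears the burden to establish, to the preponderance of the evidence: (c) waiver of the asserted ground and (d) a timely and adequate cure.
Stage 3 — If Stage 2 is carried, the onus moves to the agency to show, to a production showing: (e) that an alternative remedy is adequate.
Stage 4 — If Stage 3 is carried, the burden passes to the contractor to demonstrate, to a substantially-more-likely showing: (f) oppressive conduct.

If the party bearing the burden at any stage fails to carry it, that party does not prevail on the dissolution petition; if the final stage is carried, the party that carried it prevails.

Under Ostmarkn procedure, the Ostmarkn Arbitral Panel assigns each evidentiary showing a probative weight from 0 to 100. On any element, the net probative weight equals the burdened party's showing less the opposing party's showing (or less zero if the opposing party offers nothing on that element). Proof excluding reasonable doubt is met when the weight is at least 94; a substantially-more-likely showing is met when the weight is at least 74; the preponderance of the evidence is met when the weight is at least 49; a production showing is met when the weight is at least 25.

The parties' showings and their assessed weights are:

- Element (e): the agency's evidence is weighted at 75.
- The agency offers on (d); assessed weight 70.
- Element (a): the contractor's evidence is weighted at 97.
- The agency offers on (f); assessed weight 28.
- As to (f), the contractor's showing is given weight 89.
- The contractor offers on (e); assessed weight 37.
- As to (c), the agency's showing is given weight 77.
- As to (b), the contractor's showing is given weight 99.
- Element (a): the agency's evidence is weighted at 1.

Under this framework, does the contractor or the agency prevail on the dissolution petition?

Stage 1 (contractor, proof excluding reasonable doubt, weight is at least 94): (a) net 97−1=96 ≥ 94 — meets; (b) 99 ≥ 94 — meets.
  The contractor carries Stage 1; the agency now bears the burden.
Stage 2 (agency, the preponderance of the evidence, weight is at least 49): (c) 77 ≥ 49 — meets; (d) 70 ≥ 49 — meets.
  Stage 2 carried; the burden remains with the agency.
Stage 3 (agency, a production showing, weight is at least 25): (e) net 75−37=38 ≥ 25 — meets.
  Stage 3 is satisfied; the onus moves to the contractor.
Stage 4 (contractor, a substantially-more-likely showing, weight is at least 74): (f) net 89−28=61 < 74 — fails.
  The contractor does not carry Stage 4.
The analysis ends at Stage 4; the agency prevails.

agency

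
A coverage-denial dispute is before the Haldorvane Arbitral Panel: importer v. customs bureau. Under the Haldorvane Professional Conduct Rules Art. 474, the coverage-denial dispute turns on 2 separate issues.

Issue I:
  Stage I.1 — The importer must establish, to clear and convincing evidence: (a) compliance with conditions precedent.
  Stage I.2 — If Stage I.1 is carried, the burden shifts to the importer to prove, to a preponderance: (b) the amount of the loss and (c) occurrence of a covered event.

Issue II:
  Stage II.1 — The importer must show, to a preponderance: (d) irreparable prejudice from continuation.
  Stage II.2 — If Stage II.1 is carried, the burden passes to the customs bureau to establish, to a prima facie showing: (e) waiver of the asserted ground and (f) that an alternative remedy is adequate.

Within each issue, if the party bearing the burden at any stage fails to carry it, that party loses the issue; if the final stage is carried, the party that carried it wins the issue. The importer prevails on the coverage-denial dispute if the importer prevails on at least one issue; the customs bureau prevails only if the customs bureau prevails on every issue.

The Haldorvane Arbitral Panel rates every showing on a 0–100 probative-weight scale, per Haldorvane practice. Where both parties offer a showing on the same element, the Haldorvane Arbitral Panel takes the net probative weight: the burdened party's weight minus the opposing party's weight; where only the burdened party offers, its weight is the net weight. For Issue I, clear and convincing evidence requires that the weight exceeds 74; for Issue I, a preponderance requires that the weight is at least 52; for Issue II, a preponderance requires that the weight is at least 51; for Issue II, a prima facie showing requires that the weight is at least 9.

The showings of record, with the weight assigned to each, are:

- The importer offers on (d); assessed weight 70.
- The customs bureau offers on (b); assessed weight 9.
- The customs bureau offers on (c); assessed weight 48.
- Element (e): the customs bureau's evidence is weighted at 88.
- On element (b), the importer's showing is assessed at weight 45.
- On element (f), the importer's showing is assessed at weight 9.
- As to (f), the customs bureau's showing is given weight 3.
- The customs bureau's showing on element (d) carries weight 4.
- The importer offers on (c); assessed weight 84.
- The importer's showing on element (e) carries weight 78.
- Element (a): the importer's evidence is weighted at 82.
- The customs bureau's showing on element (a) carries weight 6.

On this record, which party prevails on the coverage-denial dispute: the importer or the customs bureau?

— Issue I —
At Stage I.1 the importer must meet clear and convincing evidence (weight exceeds 74): on (a) the weight is 82 less the opposing 6 gives net 76, > 74, so (a) meets the standard.
  Stage I.1 carried; the burden remains with the importer.
At Stage I.2 the importer must meet a preponderance (weight is at least 52): on (b) the weight is 45 less the opposing 9 gives net 36, which does not reach 52, so (b) does not meet the standard; on (c) the weight is 84 less the opposing 48 gives net 36, < 52, so (c) does not meet the standard.
  Not every element is met, so the importer fails to carry Stage I.2.
So the customs bureau prevails on this issue.
— Issue II —
Stage II.1 — burden on importer; standard: a preponderance (weight is at least 51).
    (d): 70 − 4 = 66 ≥ 51 [met]
  Stage II.1 is satisfied; the onus moves to the customs bureau.
Stage II.2 — burden on customs bureau; standard: a prima facie showing (weight is at least 9).
    (e): 88 − 78 = 10 ≥ 9 [met]
    (f): 3 − 9 = -6 < 9 [not met]
  The customs bureau does not carry Stage II.2.
The importer prevails on this issue.
Per-issue: Issue I → customs bureau; Issue II → importer. The importer must prevail on at least one issue; overall, the importer prevails.

importer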